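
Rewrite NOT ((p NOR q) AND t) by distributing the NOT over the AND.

NOT (p NOR q) OR NOT t
De Morgan's: NOT(AND of terms) = OR of negations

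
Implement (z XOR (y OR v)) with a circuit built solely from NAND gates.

((z NAND (z NAND ((y NAND y) NAND (v NAND v)))) NAND (((y NAND y) NAND (v NAND v)) NAND (z NAND ((y NAND y) NAND (v NAND v)))))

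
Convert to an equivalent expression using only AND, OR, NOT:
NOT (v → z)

v AND NOT z
(Negated implication: NOT(A → B) = A AND NOT B)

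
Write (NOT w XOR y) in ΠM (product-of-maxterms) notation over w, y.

ΠM(1, 2) = (w OR NOT y) AND (NOT w OR y)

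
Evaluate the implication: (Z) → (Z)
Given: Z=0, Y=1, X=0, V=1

Antecedent (Z) = 0; consequent (Z) = 0.
0 → 0 = 1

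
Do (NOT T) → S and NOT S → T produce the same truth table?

Yes, Contrapositive is always equivalent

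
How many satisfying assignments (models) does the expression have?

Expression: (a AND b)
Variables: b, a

Satisfying assignments: (1,1)
Count: 1 out of 4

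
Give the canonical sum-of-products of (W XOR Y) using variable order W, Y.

Σm(1, 2) = (NOT W AND Y) OR (W AND NOT Y)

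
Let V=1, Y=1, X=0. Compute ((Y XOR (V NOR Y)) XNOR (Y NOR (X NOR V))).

Substituting: ((1 XOR (1 NOR 1)) XNOR (1 NOR (0 NOR 1)))
= 0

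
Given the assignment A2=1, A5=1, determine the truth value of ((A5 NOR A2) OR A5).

Substituting: ((1 NOR 1) OR 1)
= 1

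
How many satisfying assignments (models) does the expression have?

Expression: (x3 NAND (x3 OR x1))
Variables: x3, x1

Satisfying assignments: (0,0), (0,1)
Count: 2 out of 4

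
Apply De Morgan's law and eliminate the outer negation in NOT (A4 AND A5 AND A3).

NOT A4 OR NOT A5 OR NOT A3
De Morgan's: NOT(AND of terms) = OR of negations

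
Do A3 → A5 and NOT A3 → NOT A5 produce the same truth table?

No, Inverse is not equivalent to original (counterexample: A5=0, A3=1)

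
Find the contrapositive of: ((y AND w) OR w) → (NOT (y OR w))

Contrapositive: (y OR w) → NOT ((y AND w) OR w)
Note: A statement and its contrapositive are logically equivalent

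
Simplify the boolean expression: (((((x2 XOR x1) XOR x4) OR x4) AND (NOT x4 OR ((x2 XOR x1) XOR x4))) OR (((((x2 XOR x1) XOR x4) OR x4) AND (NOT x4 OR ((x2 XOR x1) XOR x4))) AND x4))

By absorption (E OR (E AND v) = E) then distribution ((E OR v) AND (E OR NOT v) = E):
= ((x2 XOR x1) XOR x4)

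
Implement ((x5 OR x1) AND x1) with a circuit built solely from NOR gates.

((((x5 NOR x1) NOR (x5 NOR x1)) NOR ((x5 NOR x1) NOR (x5 NOR x1))) NOR (x1 NOR x1))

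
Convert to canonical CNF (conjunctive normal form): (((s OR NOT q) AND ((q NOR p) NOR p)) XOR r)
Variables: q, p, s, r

(q OR p OR s OR r) AND (q OR p OR NOT s OR r) AND (q OR NOT p OR s OR r) AND (q OR NOT p OR NOT s OR r) AND (NOT q OR p OR s OR r) AND (NOT q OR p OR NOT s OR NOT r) AND (NOT q OR NOT p OR s OR r) AND (NOT q OR NOT p OR NOT s OR r)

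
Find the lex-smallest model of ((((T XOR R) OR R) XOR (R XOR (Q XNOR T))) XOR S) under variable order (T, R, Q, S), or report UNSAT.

T=0, R=0, Q=0, S=0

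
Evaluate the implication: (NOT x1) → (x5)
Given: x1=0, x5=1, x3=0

Antecedent (NOT x1) = 1; consequent (x5) = 1.
1 → 1 = 1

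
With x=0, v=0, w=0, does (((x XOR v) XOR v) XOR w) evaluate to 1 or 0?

Substituting: (((0 XOR 0) XOR 0) XOR 0)
= 0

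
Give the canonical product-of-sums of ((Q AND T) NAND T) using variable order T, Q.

ΠM(3) = (NOT T OR NOT Q)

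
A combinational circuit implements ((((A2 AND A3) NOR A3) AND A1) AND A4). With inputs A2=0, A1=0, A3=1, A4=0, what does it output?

Substituting: ((((0 AND 1) NOR 1) AND 0) AND 0)
= 0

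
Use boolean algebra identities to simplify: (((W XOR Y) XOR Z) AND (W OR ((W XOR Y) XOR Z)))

By absorption (E AND (E OR v) = E):
= ((W XOR Y) XOR Z)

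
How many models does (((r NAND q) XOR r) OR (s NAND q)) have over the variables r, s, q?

Satisfying assignments: (0,0,0), (0,0,1), (0,1,0), (0,1,1), (1,0,0), (1,0,1), (1,1,0), (1,1,1)
Count: 8 out of 8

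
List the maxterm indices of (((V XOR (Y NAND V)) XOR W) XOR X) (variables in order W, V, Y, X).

ΠM(1, 3, 4, 7, 8, 10, 13, 14) = (W OR V OR Y OR NOT X) AND (W OR V OR NOT Y OR NOT X) AND (W OR NOT V OR Y OR X) AND (W OR NOT V OR NOT Y OR NOT X) AND (NOT W OR V OR Y OR X) AND (NOT W OR V OR NOT Y OR X) AND (NOT W OR NOT V OR Y OR NOT X) AND (NOT W OR NOT V OR NOT Y OR X)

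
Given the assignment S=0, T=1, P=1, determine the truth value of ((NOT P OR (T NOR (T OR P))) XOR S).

Substituting: ((NOT 1 OR (1 NOR (1 OR 1))) XOR 0)
= 0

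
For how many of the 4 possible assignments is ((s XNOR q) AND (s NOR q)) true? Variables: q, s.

Satisfying assignments: (0,0)
Count: 1 out of 4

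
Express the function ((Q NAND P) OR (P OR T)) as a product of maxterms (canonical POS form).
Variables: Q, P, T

ΠM() = TRUE (no maxterms)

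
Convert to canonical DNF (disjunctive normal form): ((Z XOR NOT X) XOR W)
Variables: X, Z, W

(NOT X AND NOT Z AND NOT W) OR (NOT X AND Z AND W) OR (X AND NOT Z AND W) OR (X AND Z AND NOT W)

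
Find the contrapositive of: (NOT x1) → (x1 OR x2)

Contrapositive: NOT (x1 OR x2) → x1
Note: A statement and its contrapositive are logically equivalent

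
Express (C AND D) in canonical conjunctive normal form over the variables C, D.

(C OR D) AND (C OR NOT D) AND (NOT C OR D)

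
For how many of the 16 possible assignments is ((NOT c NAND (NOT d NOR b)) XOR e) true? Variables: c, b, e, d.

Satisfying assignments: (0,0,0,0), (0,0,1,1), (0,1,0,0), (0,1,0,1), (1,0,0,0), (1,0,0,1), (1,1,0,0), (1,1,0,1)
Count: 8 out of 16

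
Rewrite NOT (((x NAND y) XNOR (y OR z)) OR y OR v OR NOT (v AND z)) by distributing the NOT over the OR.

NOT ((x NAND y) XNOR (y OR z)) AND NOT y AND NOT v AND (v AND z)
De Morgan's: NOT(OR of terms) = AND of negations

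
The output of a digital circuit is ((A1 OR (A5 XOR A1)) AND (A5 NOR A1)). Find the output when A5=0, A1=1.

Substituting: ((1 OR (0 XOR 1)) AND (0 NOR 1))
= 0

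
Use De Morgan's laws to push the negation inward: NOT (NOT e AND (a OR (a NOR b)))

e OR NOT (a OR (a NOR b))
De Morgan's: NOT(AND of terms) = OR of negations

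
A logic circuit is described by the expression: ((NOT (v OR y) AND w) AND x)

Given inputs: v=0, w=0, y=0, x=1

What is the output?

Substituting: ((NOT (0 OR 0) AND 0) AND 1)
= 0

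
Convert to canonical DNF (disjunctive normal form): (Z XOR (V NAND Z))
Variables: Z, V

(NOT Z AND NOT V) OR (NOT Z AND V) OR (Z AND V)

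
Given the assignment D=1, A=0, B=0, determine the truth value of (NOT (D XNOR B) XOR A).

Substituting: (NOT (1 XNOR 0) XOR 0)
= 1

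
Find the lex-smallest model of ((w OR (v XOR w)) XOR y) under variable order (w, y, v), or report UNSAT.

w=0, y=0, v=1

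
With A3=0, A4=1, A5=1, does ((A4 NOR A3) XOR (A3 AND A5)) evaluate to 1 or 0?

Substituting: ((1 NOR 0) XOR (0 AND 1))
= 0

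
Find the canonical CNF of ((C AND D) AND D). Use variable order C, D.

(C OR D) AND (C OR NOT D) AND (NOT C OR D)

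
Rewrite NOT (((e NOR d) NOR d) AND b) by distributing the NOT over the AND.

NOT ((e NOR d) NOR d) OR NOT b
De Morgan's: NOT(AND of terms) = OR of negations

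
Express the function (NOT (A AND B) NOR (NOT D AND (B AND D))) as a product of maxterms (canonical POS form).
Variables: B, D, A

ΠM(0, 1, 2, 3, 4, 6) = (B OR D OR A) AND (B OR D OR NOT A) AND (B OR NOT D OR A) AND (B OR NOT D OR NOT A) AND (NOT B OR D OR A) AND (NOT B OR NOT D OR A)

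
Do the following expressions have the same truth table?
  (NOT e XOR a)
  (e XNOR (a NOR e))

No. Counterexample: with e=0, a=0, Expression 1 = 1 but Expression 2 = 0.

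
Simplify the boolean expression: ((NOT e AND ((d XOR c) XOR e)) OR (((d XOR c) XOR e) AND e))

By distribution ((E AND v) OR (E AND NOT v) = E):
= ((d XOR c) XOR e)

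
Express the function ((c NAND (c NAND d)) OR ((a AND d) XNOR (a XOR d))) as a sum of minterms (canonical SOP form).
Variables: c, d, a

Σm(0, 1, 2, 3, 4, 6, 7) = (NOT c AND NOT d AND NOT a) OR (NOT c AND NOT d AND a) OR (NOT c AND d AND NOT a) OR (NOT c AND d AND a) OR (c AND NOT d AND NOT a) OR (c AND d AND NOT a) OR (c AND d AND a)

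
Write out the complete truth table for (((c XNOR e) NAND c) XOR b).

b | c | e | Output
------------------
0 | 0 | 0 | 1
0 | 0 | 1 | 1
0 | 1 | 0 | 1
0 | 1 | 1 | 0
1 | 0 | 0 | 0
1 | 0 | 1 | 0
1 | 1 | 0 | 0
1 | 1 | 1 | 1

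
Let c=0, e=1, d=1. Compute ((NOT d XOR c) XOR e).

Substituting: ((NOT 1 XOR 0) XOR 1)
= 1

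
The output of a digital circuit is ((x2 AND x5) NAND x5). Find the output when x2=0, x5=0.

Substituting: ((0 AND 0) NAND 0)
= 1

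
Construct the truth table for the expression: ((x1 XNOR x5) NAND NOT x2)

x5 | x2 | x1 | Output
---------------------
0 | 0 | 0 | 0
0 | 0 | 1 | 1
0 | 1 | 0 | 1
0 | 1 | 1 | 1
1 | 0 | 0 | 1
1 | 0 | 1 | 0
1 | 1 | 0 | 1
1 | 1 | 1 | 1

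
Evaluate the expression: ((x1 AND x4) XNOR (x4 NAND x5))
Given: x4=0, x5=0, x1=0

Substituting: ((0 AND 0) XNOR (0 NAND 0))
= 0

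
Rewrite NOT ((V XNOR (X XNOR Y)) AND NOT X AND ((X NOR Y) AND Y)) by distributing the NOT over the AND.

NOT (V XNOR (X XNOR Y)) OR X OR NOT ((X NOR Y) AND Y)
De Morgan's: NOT(AND of terms) = OR of negations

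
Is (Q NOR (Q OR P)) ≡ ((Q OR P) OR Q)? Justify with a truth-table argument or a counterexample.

No. Counterexample: with P=0, Q=0, Expression 1 = 1 but Expression 2 = 0.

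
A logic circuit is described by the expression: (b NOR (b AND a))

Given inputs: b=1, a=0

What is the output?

Substituting: (1 NOR (1 AND 0))
= 0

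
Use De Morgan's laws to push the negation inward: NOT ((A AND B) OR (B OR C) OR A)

NOT (A AND B) AND NOT (B OR C) AND NOT A
De Morgan's: NOT(OR of terms) = AND of negations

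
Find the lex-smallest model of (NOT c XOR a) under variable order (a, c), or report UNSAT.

a=0, c=0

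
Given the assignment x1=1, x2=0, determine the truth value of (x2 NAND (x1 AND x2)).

Substituting: (0 NAND (1 AND 0))
= 1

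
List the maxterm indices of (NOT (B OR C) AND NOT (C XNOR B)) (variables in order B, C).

ΠM(0, 1, 2, 3) = (B OR C) AND (B OR NOT C) AND (NOT B OR C) AND (NOT B OR NOT C)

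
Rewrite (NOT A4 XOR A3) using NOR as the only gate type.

(((((A4 NOR A4) NOR A3) NOR ((A4 NOR A4) NOR A3)) NOR (((A4 NOR A4) NOR A3) NOR ((A4 NOR A4) NOR A3))) NOR (((((A4 NOR A4) NOR (A4 NOR A4)) NOR (A3 NOR A3)) NOR (((A4 NOR A4) NOR (A4 NOR A4)) NOR (A3 NOR A3))) NOR ((((A4 NOR A4) NOR (A4 NOR A4)) NOR (A3 NOR A3)) NOR (((A4 NOR A4) NOR (A4 NOR A4)) NOR (A3 NOR A3)))))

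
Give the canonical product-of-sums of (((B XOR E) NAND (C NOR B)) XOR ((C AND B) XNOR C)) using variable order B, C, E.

ΠM(0, 4, 5, 6, 7) = (B OR C OR E) AND (NOT B OR C OR E) AND (NOT B OR C OR NOT E) AND (NOT B OR NOT C OR E) AND (NOT B OR NOT C OR NOT E)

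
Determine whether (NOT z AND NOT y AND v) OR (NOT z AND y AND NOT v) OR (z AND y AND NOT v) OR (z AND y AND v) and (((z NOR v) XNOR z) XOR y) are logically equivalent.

Yes, they are equivalent — the two output columns agree on all 8 assignments:
z | y | v | Expression 1 | Expression 2
---------------------------------------
0 | 0 | 0 | 0 | 0
0 | 0 | 1 | 1 | 1
0 | 1 | 0 | 1 | 1
0 | 1 | 1 | 0 | 0
1 | 0 | 0 | 0 | 0
1 | 0 | 1 | 0 | 0
1 | 1 | 0 | 1 | 1
1 | 1 | 1 | 1 | 1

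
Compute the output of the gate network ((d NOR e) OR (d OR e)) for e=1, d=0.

Substituting: ((0 NOR 1) OR (0 OR 1))
= 1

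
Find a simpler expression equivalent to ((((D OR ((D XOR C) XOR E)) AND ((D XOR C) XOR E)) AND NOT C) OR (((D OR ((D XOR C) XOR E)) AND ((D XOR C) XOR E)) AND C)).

By distribution ((E AND v) OR (E AND NOT v) = E) then absorption (E AND (E OR v) = E):
= ((D XOR C) XOR E)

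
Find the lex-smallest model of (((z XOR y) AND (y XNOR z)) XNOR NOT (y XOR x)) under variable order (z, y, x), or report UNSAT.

z=0, y=0, x=1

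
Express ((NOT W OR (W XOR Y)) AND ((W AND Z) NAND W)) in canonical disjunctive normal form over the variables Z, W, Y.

(NOT Z AND NOT W AND NOT Y) OR (NOT Z AND NOT W AND Y) OR (NOT Z AND W AND NOT Y) OR (Z AND NOT W AND NOT Y) OR (Z AND NOT W AND Y)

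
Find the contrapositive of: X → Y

Contrapositive: NOT Y → NOT X
Note: A statement and its contrapositive are logically equivalent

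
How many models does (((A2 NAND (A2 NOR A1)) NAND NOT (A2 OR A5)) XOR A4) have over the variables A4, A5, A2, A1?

Satisfying assignments: (0,0,1,0), (0,0,1,1), (0,1,0,0), (0,1,0,1), (0,1,1,0), (0,1,1,1), (1,0,0,0), (1,0,0,1)
Count: 8 out of 16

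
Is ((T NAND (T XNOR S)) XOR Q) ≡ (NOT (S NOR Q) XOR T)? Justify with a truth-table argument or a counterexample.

No. Counterexample: with Q=0, T=0, S=0, Expression 1 = 1 but Expression 2 = 0.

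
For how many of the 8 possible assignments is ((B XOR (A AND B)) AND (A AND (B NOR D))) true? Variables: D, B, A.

No assignment satisfies the expression.
Count: 0 out of 8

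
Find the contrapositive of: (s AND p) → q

Contrapositive: NOT q → NOT (s AND p)
Note: A statement and its contrapositive are logically equivalent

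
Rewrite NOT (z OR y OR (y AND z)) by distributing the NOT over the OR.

NOT z AND NOT y AND NOT (y AND z)
De Morgan's: NOT(OR of terms) = AND of negations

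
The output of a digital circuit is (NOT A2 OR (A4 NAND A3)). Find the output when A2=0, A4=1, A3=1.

Substituting: (NOT 0 OR (1 NAND 1))
= 1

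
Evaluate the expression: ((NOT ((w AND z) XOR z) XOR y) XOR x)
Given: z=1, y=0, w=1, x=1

Substituting: ((NOT ((1 AND 1) XOR 1) XOR 0) XOR 1)
= 0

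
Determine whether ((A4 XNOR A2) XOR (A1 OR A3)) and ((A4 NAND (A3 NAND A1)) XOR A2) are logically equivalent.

No. Counterexample: with A3=0, A4=0, A1=1, A2=0, Expression 1 = 0 but Expression 2 = 1.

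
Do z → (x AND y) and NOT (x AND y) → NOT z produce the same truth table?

Yes, Contrapositive is always equivalent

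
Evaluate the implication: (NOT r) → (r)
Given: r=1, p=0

Antecedent (NOT r) = 0; consequent (r) = 1.
0 → 1 = 1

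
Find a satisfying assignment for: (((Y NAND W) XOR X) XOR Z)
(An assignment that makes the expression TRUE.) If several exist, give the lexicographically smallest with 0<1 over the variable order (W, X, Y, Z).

W=0, X=0, Y=0, Z=0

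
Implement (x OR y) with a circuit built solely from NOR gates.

((x NOR y) NOR (x NOR y))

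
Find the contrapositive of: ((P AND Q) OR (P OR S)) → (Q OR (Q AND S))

Contrapositive: NOT (Q OR (Q AND S)) → NOT ((P AND Q) OR (P OR S))
Note: A statement and its contrapositive are logically equivalent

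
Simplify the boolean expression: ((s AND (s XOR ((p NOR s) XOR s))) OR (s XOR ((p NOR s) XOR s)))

By absorption (E OR (E AND v) = E) then XOR self-cancellation ((E XOR v) XOR v = E):
= (p NOR s)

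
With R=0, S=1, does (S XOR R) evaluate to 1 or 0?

Substituting: (1 XOR 0)
= 1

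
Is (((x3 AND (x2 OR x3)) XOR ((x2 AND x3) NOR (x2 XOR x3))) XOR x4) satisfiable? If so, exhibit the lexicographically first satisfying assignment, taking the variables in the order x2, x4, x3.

x2=0, x4=0, x3=0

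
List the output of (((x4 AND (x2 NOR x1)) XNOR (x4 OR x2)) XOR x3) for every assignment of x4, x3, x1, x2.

x4 | x3 | x1 | x2 | Output
--------------------------
0 | 0 | 0 | 0 | 1
0 | 0 | 0 | 1 | 0
0 | 0 | 1 | 0 | 1
0 | 0 | 1 | 1 | 0
0 | 1 | 0 | 0 | 0
0 | 1 | 0 | 1 | 1
0 | 1 | 1 | 0 | 0
0 | 1 | 1 | 1 | 1
1 | 0 | 0 | 0 | 1
1 | 0 | 0 | 1 | 0
1 | 0 | 1 | 0 | 0
1 | 0 | 1 | 1 | 0
1 | 1 | 0 | 0 | 0
1 | 1 | 0 | 1 | 1
1 | 1 | 1 | 0 | 1
1 | 1 | 1 | 1 | 1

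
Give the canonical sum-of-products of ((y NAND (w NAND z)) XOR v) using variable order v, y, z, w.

Σm(0, 1, 2, 3, 7, 12, 13, 14) = (NOT v AND NOT y AND NOT z AND NOT w) OR (NOT v AND NOT y AND NOT z AND w) OR (NOT v AND NOT y AND z AND NOT w) OR (NOT v AND NOT y AND z AND w) OR (NOT v AND y AND z AND w) OR (v AND y AND NOT z AND NOT w) OR (v AND y AND NOT z AND w) OR (v AND y AND z AND NOT w)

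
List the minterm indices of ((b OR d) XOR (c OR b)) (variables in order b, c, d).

Σm(1, 2) = (NOT b AND NOT c AND d) OR (NOT b AND c AND NOT d)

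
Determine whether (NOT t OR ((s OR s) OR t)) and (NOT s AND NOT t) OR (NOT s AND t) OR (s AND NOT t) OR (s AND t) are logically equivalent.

Yes, they are equivalent — the two output columns agree on all 4 assignments:
s | t | Expression 1 | Expression 2
-----------------------------------
0 | 0 | 1 | 1
0 | 1 | 1 | 1
1 | 0 | 1 | 1
1 | 1 | 1 | 1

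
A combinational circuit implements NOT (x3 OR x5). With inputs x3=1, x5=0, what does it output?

Substituting: NOT (1 OR 0)
= 0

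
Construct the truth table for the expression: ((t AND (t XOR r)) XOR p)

p | r | t | Output
------------------
0 | 0 | 0 | 0
0 | 0 | 1 | 1
0 | 1 | 0 | 0
0 | 1 | 1 | 0
1 | 0 | 0 | 1
1 | 0 | 1 | 0
1 | 1 | 0 | 1
1 | 1 | 1 | 1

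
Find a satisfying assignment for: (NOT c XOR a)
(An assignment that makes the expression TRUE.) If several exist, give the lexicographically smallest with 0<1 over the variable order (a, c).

a=0, c=0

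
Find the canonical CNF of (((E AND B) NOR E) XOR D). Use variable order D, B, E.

(D OR B OR NOT E) AND (D OR NOT B OR NOT E) AND (NOT D OR B OR E) AND (NOT D OR NOT B OR E)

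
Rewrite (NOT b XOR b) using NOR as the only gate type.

(((((b NOR b) NOR b) NOR ((b NOR b) NOR b)) NOR (((b NOR b) NOR b) NOR ((b NOR b) NOR b))) NOR (((((b NOR b) NOR (b NOR b)) NOR (b NOR b)) NOR (((b NOR b) NOR (b NOR b)) NOR (b NOR b))) NOR ((((b NOR b) NOR (b NOR b)) NOR (b NOR b)) NOR (((b NOR b) NOR (b NOR b)) NOR (b NOR b)))))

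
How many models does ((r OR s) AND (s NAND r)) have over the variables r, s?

Satisfying assignments: (0,1), (1,0)
Count: 2 out of 4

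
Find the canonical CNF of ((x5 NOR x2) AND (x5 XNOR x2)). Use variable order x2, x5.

(x2 OR NOT x5) AND (NOT x2 OR x5) AND (NOT x2 OR NOT x5)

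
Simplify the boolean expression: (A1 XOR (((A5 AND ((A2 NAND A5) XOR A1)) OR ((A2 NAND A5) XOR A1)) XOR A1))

By XOR self-cancellation ((E XOR v) XOR v = E) then absorption (E OR (E AND v) = E):
= ((A2 NAND A5) XOR A1)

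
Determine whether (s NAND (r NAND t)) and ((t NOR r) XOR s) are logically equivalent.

No. Counterexample: with t=0, s=0, r=1, Expression 1 = 1 but Expression 2 = 0.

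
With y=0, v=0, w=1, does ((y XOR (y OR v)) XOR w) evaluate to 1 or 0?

Substituting: ((0 XOR (0 OR 0)) XOR 1)
= 1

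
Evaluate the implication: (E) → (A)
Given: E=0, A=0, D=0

Antecedent (E) = 0; consequent (A) = 0.
0 → 0 = 1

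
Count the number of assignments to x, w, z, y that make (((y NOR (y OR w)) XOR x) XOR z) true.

Satisfying assignments: (0,0,0,0), (0,0,1,1), (0,1,1,0), (0,1,1,1), (1,0,0,1), (1,0,1,0), (1,1,0,0), (1,1,0,1)
Count: 8 out of 16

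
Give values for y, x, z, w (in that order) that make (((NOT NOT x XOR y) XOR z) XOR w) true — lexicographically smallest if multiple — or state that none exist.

y=0, x=0, z=0, w=1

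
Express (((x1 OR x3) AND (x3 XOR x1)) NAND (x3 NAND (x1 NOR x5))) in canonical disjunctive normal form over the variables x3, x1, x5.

(NOT x3 AND NOT x1 AND NOT x5) OR (NOT x3 AND NOT x1 AND x5) OR (x3 AND NOT x1 AND NOT x5) OR (x3 AND x1 AND NOT x5) OR (x3 AND x1 AND x5)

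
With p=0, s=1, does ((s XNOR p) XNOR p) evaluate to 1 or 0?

Substituting: ((1 XNOR 0) XNOR 0)
= 1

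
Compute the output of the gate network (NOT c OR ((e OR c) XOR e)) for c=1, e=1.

Substituting: (NOT 1 OR ((1 OR 1) XOR 1))
= 0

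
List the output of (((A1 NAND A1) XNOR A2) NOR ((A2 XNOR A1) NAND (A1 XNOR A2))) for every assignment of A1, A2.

A1 | A2 | Output
----------------
0 | 0 | 1
0 | 1 | 0
1 | 0 | 0
1 | 1 | 1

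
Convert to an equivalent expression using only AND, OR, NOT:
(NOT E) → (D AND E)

E OR (D AND E)
(Implication elimination: A → B = NOT A OR B)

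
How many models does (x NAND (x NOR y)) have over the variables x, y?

Satisfying assignments: (0,0), (0,1), (1,0), (1,1)
Count: 4 out of 4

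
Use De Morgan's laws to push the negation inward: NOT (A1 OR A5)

NOT A1 AND NOT A5
De Morgan's: NOT(OR of terms) = AND of negations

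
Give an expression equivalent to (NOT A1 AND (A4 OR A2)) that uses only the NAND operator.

(((A1 NAND A1) NAND ((A4 NAND A4) NAND (A2 NAND A2))) NAND ((A1 NAND A1) NAND ((A4 NAND A4) NAND (A2 NAND A2))))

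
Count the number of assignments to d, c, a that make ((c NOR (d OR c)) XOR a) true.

Satisfying assignments: (0,0,0), (0,1,1), (1,0,1), (1,1,1)
Count: 4 out of 8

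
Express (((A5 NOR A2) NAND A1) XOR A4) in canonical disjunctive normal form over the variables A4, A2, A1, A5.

(NOT A4 AND NOT A2 AND NOT A1 AND NOT A5) OR (NOT A4 AND NOT A2 AND NOT A1 AND A5) OR (NOT A4 AND NOT A2 AND A1 AND A5) OR (NOT A4 AND A2 AND NOT A1 AND NOT A5) OR (NOT A4 AND A2 AND NOT A1 AND A5) OR (NOT A4 AND A2 AND A1 AND NOT A5) OR (NOT A4 AND A2 AND A1 AND A5) OR (A4 AND NOT A2 AND A1 AND NOT A5)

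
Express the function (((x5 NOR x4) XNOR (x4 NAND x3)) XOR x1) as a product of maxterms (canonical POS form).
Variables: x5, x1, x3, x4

ΠM(1, 4, 6, 7, 8, 9, 10, 15) = (x5 OR x1 OR x3 OR NOT x4) AND (x5 OR NOT x1 OR x3 OR x4) AND (x5 OR NOT x1 OR NOT x3 OR x4) AND (x5 OR NOT x1 OR NOT x3 OR NOT x4) AND (NOT x5 OR x1 OR x3 OR x4) AND (NOT x5 OR x1 OR x3 OR NOT x4) AND (NOT x5 OR x1 OR NOT x3 OR x4) AND (NOT x5 OR NOT x1 OR NOT x3 OR NOT x4)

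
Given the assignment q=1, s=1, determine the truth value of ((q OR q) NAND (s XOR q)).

Substituting: ((1 OR 1) NAND (1 XOR 1))
= 1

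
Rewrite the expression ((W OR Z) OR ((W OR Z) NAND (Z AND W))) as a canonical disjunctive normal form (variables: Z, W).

(NOT Z AND NOT W) OR (NOT Z AND W) OR (Z AND NOT W) OR (Z AND W)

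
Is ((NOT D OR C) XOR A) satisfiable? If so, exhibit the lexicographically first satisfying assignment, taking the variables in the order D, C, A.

D=0, C=0, A=0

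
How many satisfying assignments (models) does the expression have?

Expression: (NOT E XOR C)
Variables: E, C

Satisfying assignments: (0,0), (1,1)
Count: 2 out of 4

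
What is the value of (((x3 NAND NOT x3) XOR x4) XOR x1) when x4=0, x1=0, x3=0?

Substituting: (((0 NAND NOT 0) XOR 0) XOR 0)
= 1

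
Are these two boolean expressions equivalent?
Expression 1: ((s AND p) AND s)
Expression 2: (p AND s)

Yes, they are equivalent — the two output columns agree on all 4 assignments:
p | s | Expression 1 | Expression 2
-----------------------------------
0 | 0 | 0 | 0
0 | 1 | 0 | 0
1 | 0 | 0 | 0
1 | 1 | 1 | 1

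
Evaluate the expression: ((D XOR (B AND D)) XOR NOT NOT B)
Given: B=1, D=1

Substituting: ((1 XOR (1 AND 1)) XOR NOT NOT 1)
= 1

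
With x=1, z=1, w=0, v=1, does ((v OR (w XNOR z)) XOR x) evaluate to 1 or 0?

Substituting: ((1 OR (0 XNOR 1)) XOR 1)
= 0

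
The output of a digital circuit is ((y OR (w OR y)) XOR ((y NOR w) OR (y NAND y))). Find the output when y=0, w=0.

Substituting: ((0 OR (0 OR 0)) XOR ((0 NOR 0) OR (0 NAND 0)))
= 1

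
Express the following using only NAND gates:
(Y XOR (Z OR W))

((Y NAND (Y NAND ((Z NAND Z) NAND (W NAND W)))) NAND (((Z NAND Z) NAND (W NAND W)) NAND (Y NAND ((Z NAND Z) NAND (W NAND W)))))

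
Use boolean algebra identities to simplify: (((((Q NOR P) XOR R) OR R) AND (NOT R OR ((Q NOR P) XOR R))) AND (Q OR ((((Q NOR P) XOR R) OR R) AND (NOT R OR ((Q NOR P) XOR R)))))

By absorption (E AND (E OR v) = E) then distribution ((E OR v) AND (E OR NOT v) = E):
= ((Q NOR P) XOR R)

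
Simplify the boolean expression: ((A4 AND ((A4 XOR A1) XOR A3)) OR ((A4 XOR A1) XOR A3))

By absorption (E OR (E AND v) = E):
= ((A4 XOR A1) XOR A3)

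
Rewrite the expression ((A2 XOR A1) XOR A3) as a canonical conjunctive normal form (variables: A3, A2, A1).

(A3 OR A2 OR A1) AND (A3 OR NOT A2 OR NOT A1) AND (NOT A3 OR A2 OR NOT A1) AND (NOT A3 OR NOT A2 OR A1)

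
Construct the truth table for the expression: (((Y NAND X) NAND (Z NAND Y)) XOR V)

Y | V | X | Z | Output
----------------------
0 | 0 | 0 | 0 | 0
0 | 0 | 0 | 1 | 0
0 | 0 | 1 | 0 | 0
0 | 0 | 1 | 1 | 0
0 | 1 | 0 | 0 | 1
0 | 1 | 0 | 1 | 1
0 | 1 | 1 | 0 | 1
0 | 1 | 1 | 1 | 1
1 | 0 | 0 | 0 | 0
1 | 0 | 0 | 1 | 1
1 | 0 | 1 | 0 | 1
1 | 0 | 1 | 1 | 1
1 | 1 | 0 | 0 | 1
1 | 1 | 0 | 1 | 0
1 | 1 | 1 | 0 | 0
1 | 1 | 1 | 1 | 0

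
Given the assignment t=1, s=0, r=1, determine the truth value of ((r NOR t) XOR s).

Substituting: ((1 NOR 1) XOR 0)
= 0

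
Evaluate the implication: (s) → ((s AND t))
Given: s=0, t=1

Antecedent (s) = 0; consequent ((s AND t)) = 0.
0 → 0 = 1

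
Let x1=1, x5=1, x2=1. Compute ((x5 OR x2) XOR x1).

Substituting: ((1 OR 1) XOR 1)
= 0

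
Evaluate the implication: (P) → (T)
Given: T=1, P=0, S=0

Antecedent (P) = 0; consequent (T) = 1.
0 → 1 = 1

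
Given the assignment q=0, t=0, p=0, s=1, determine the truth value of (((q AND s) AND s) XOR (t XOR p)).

Substituting: (((0 AND 1) AND 1) XOR (0 XOR 0))
= 0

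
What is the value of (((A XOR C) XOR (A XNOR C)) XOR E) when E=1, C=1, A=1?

Substituting: (((1 XOR 1) XOR (1 XNOR 1)) XOR 1)
= 0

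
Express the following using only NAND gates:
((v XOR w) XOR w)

((((v NAND (v NAND w)) NAND (w NAND (v NAND w))) NAND (((v NAND (v NAND w)) NAND (w NAND (v NAND w))) NAND w)) NAND (w NAND (((v NAND (v NAND w)) NAND (w NAND (v NAND w))) NAND w)))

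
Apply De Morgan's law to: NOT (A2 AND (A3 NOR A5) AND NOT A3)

NOT A2 OR NOT (A3 NOR A5) OR A3
De Morgan's: NOT(AND of terms) = OR of negations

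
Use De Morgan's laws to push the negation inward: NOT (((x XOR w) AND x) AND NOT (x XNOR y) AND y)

NOT ((x XOR w) AND x) OR (x XNOR y) OR NOT y
De Morgan's: NOT(AND of terms) = OR of negations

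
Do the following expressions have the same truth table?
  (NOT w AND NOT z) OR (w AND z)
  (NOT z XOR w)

Yes, they are equivalent — the two output columns agree on all 4 assignments:
w | z | Expression 1 | Expression 2
-----------------------------------
0 | 0 | 1 | 1
0 | 1 | 0 | 0
1 | 0 | 0 | 0
1 | 1 | 1 | 1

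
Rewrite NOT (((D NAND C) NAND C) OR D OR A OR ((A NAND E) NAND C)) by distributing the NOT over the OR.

NOT ((D NAND C) NAND C) AND NOT D AND NOT A AND NOT ((A NAND E) NAND C)
De Morgan's: NOT(OR of terms) = AND of negations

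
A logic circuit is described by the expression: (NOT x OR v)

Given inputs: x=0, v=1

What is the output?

Substituting: (NOT 0 OR 1)
= 1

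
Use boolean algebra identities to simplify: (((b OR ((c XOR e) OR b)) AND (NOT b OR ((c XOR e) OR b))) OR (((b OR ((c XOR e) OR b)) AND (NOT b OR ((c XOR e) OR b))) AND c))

By absorption (E OR (E AND v) = E) then distribution ((E OR v) AND (E OR NOT v) = E):
= ((c XOR e) OR b)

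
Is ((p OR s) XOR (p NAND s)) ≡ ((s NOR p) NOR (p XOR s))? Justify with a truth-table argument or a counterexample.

No. Counterexample: with s=0, p=0, Expression 1 = 1 but Expression 2 = 0.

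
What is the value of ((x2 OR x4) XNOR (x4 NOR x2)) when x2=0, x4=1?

Substituting: ((0 OR 1) XNOR (1 NOR 0))
= 0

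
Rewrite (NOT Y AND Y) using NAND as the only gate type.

(((Y NAND Y) NAND Y) NAND ((Y NAND Y) NAND Y))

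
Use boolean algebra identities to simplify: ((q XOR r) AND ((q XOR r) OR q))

By absorption (E AND (E OR v) = E):
= (q XOR r)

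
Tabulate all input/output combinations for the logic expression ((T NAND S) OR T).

T | S | Output
--------------
0 | 0 | 1
0 | 1 | 1
1 | 0 | 1
1 | 1 | 1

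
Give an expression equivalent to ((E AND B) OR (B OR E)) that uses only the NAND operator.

((((E NAND B) NAND (E NAND B)) NAND ((E NAND B) NAND (E NAND B))) NAND (((B NAND B) NAND (E NAND E)) NAND ((B NAND B) NAND (E NAND E))))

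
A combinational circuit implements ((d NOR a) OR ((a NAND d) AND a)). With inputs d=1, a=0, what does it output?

Substituting: ((1 NOR 0) OR ((0 NAND 1) AND 0))
= 0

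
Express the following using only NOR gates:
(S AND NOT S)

((S NOR S) NOR ((S NOR S) NOR (S NOR S)))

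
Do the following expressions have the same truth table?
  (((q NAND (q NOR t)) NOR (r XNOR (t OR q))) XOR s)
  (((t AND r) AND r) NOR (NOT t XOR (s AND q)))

No. Counterexample: with q=0, s=0, r=0, t=1, Expression 1 = 0 but Expression 2 = 1.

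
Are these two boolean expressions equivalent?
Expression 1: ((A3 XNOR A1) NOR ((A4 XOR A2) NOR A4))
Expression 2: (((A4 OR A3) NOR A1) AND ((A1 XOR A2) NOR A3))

No. Counterexample: with A4=0, A2=0, A1=0, A3=0, Expression 1 = 0 but Expression 2 = 1.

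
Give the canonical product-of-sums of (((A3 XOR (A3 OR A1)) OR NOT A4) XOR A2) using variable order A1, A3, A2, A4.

ΠM(1, 2, 5, 6, 10, 11, 13, 14) = (A1 OR A3 OR A2 OR NOT A4) AND (A1 OR A3 OR NOT A2 OR A4) AND (A1 OR NOT A3 OR A2 OR NOT A4) AND (A1 OR NOT A3 OR NOT A2 OR A4) AND (NOT A1 OR A3 OR NOT A2 OR A4) AND (NOT A1 OR A3 OR NOT A2 OR NOT A4) AND (NOT A1 OR NOT A3 OR A2 OR NOT A4) AND (NOT A1 OR NOT A3 OR NOT A2 OR A4)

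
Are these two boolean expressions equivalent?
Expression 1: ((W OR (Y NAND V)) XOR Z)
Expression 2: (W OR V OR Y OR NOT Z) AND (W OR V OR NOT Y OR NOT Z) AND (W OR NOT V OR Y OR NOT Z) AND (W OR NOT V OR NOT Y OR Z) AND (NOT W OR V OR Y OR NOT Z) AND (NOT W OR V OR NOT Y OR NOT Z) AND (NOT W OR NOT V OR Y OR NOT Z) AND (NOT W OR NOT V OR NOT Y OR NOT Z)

Yes, they are equivalent — the two output columns agree on all 16 assignments:
W | V | Y | Z | Expression 1 | Expression 2
-------------------------------------------
0 | 0 | 0 | 0 | 1 | 1
0 | 0 | 0 | 1 | 0 | 0
0 | 0 | 1 | 0 | 1 | 1
0 | 0 | 1 | 1 | 0 | 0
0 | 1 | 0 | 0 | 1 | 1
0 | 1 | 0 | 1 | 0 | 0
0 | 1 | 1 | 0 | 0 | 0
0 | 1 | 1 | 1 | 1 | 1
1 | 0 | 0 | 0 | 1 | 1
1 | 0 | 0 | 1 | 0 | 0
1 | 0 | 1 | 0 | 1 | 1
1 | 0 | 1 | 1 | 0 | 0
1 | 1 | 0 | 0 | 1 | 1
1 | 1 | 0 | 1 | 0 | 0
1 | 1 | 1 | 0 | 1 | 1
1 | 1 | 1 | 1 | 0 | 0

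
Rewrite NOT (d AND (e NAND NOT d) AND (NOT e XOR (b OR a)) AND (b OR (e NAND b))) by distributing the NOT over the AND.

NOT d OR NOT (e NAND NOT d) OR NOT (NOT e XOR (b OR a)) OR NOT (b OR (e NAND b))
De Morgan's: NOT(AND of terms) = OR of negations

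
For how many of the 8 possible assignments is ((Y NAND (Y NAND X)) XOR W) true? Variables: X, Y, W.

Satisfying assignments: (0,0,0), (0,1,1), (1,0,0), (1,1,0)
Count: 4 out of 8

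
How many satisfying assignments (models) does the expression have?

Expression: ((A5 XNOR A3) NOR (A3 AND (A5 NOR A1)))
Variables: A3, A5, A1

Satisfying assignments: (0,1,0), (0,1,1), (1,0,1)
Count: 3 out of 8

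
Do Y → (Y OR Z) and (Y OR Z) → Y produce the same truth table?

No, Converse is not equivalent to original (counterexample: Z=1, Y=0)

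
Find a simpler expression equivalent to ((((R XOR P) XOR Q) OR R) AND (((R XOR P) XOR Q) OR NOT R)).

By distribution ((E OR v) AND (E OR NOT v) = E):
= ((R XOR P) XOR Q)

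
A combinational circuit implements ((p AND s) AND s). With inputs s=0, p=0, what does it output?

Substituting: ((0 AND 0) AND 0)
= 0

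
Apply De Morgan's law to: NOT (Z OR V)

NOT Z AND NOT V
De Morgan's: NOT(OR of terms) = AND of negations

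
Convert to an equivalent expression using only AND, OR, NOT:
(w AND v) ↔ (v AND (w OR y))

((w AND v) AND (v AND (w OR y))) OR (NOT (w AND v) AND NOT (v AND (w OR y)))
(Biconditional = both true or both false)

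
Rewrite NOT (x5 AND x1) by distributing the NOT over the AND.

NOT x5 OR NOT x1
De Morgan's: NOT(AND of terms) = OR of negations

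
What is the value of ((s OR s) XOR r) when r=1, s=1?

Substituting: ((1 OR 1) XOR 1)
= 0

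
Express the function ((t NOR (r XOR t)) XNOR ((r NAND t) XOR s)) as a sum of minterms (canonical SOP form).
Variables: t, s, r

Σm(0, 3, 5, 6) = (NOT t AND NOT s AND NOT r) OR (NOT t AND s AND r) OR (t AND NOT s AND r) OR (t AND s AND NOT r)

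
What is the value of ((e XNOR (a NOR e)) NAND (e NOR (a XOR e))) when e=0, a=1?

Substituting: ((0 XNOR (1 NOR 0)) NAND (0 NOR (1 XOR 0)))
= 1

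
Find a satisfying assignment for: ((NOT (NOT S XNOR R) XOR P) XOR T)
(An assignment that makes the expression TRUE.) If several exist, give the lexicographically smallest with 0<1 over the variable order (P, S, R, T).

P=0, S=0, R=0, T=0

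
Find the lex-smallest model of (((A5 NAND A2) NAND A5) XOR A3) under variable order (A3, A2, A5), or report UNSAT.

A3=0, A2=0, A5=0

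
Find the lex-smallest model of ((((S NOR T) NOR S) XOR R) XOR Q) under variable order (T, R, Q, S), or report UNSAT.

T=0, R=0, Q=1, S=0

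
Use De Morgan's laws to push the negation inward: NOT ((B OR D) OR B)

NOT (B OR D) AND NOT B
De Morgan's: NOT(OR of terms) = AND of negations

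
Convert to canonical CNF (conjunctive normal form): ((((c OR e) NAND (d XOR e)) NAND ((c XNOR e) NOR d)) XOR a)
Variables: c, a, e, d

(c OR NOT a OR e OR d) AND (c OR NOT a OR e OR NOT d) AND (c OR NOT a OR NOT e OR d) AND (c OR NOT a OR NOT e OR NOT d) AND (NOT c OR a OR e OR d) AND (NOT c OR NOT a OR e OR NOT d) AND (NOT c OR NOT a OR NOT e OR d) AND (NOT c OR NOT a OR NOT e OR NOT d)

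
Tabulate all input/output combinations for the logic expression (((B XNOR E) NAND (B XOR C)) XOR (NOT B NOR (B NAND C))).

B | E | C | Output
------------------
0 | 0 | 0 | 1
0 | 0 | 1 | 0
0 | 1 | 0 | 1
0 | 1 | 1 | 1
1 | 0 | 0 | 1
1 | 0 | 1 | 0
1 | 1 | 0 | 0
1 | 1 | 1 | 0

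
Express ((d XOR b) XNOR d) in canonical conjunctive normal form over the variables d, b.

(d OR NOT b) AND (NOT d OR NOT b)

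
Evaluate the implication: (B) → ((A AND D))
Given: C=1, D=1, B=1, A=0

Antecedent (B) = 1; consequent ((A AND D)) = 0.
1 → 0 = 0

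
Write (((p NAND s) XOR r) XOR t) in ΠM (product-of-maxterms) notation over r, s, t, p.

ΠM(2, 3, 5, 6, 8, 9, 12, 15) = (r OR s OR NOT t OR p) AND (r OR s OR NOT t OR NOT p) AND (r OR NOT s OR t OR NOT p) AND (r OR NOT s OR NOT t OR p) AND (NOT r OR s OR t OR p) AND (NOT r OR s OR t OR NOT p) AND (NOT r OR NOT s OR t OR p) AND (NOT r OR NOT s OR NOT t OR NOT p)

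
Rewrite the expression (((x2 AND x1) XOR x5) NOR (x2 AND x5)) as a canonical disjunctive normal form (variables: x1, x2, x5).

(NOT x1 AND NOT x2 AND NOT x5) OR (NOT x1 AND x2 AND NOT x5) OR (x1 AND NOT x2 AND NOT x5)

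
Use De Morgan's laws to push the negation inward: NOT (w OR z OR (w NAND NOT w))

NOT w AND NOT z AND NOT (w NAND NOT w)
De Morgan's: NOT(OR of terms) = AND of negations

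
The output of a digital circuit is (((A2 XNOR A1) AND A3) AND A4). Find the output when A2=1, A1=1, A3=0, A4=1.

Substituting: (((1 XNOR 1) AND 0) AND 1)
= 0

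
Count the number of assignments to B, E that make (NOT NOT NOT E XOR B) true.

Satisfying assignments: (0,0), (1,1)
Count: 2 out of 4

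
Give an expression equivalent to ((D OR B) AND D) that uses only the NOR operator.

((((D NOR B) NOR (D NOR B)) NOR ((D NOR B) NOR (D NOR B))) NOR (D NOR D))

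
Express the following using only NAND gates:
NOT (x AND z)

(((x NAND z) NAND (x NAND z)) NAND ((x NAND z) NAND (x NAND z)))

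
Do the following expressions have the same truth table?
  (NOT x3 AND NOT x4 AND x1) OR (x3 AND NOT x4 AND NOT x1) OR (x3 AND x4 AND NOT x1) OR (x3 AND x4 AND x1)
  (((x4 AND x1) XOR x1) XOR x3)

Yes, they are equivalent — the two output columns agree on all 8 assignments:
x3 | x4 | x1 | Expression 1 | Expression 2
------------------------------------------
0 | 0 | 0 | 0 | 0
0 | 0 | 1 | 1 | 1
0 | 1 | 0 | 0 | 0
0 | 1 | 1 | 0 | 0
1 | 0 | 0 | 1 | 1
1 | 0 | 1 | 0 | 0
1 | 1 | 0 | 1 | 1
1 | 1 | 1 | 1 | 1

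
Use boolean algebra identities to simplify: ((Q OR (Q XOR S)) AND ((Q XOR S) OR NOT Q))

By distribution ((E OR v) AND (E OR NOT v) = E):
= (Q XOR S)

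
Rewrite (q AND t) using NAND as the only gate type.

((q NAND t) NAND (q NAND t))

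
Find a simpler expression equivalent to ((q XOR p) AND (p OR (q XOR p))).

By absorption (E AND (E OR v) = E):
= (q XOR p)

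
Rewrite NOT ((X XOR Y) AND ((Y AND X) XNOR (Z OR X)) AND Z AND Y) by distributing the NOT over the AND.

NOT (X XOR Y) OR NOT ((Y AND X) XNOR (Z OR X)) OR NOT Z OR NOT Y
De Morgan's: NOT(AND of terms) = OR of negations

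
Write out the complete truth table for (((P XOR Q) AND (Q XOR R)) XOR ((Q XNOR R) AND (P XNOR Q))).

R | Q | P | Output
------------------
0 | 0 | 0 | 1
0 | 0 | 1 | 0
0 | 1 | 0 | 1
0 | 1 | 1 | 0
1 | 0 | 0 | 0
1 | 0 | 1 | 1
1 | 1 | 0 | 0
1 | 1 | 1 | 1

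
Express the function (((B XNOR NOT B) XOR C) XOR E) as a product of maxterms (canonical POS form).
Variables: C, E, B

ΠM(0, 1, 6, 7) = (C OR E OR B) AND (C OR E OR NOT B) AND (NOT C OR NOT E OR B) AND (NOT C OR NOT E OR NOT B)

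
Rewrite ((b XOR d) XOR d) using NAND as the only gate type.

((((b NAND (b NAND d)) NAND (d NAND (b NAND d))) NAND (((b NAND (b NAND d)) NAND (d NAND (b NAND d))) NAND d)) NAND (d NAND (((b NAND (b NAND d)) NAND (d NAND (b NAND d))) NAND d)))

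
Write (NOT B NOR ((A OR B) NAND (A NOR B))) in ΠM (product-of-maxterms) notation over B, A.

ΠM(0, 1, 2, 3) = (B OR A) AND (B OR NOT A) AND (NOT B OR A) AND (NOT B OR NOT A)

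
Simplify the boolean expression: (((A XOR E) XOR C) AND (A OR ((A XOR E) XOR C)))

By absorption (E AND (E OR v) = E):
= ((A XOR E) XOR C)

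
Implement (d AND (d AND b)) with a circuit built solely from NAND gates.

((d NAND ((d NAND b) NAND (d NAND b))) NAND (d NAND ((d NAND b) NAND (d NAND b))))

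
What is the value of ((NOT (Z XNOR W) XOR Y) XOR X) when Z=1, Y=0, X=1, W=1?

Substituting: ((NOT (1 XNOR 1) XOR 0) XOR 1)
= 1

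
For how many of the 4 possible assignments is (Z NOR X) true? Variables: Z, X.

Satisfying assignments: (0,0)
Count: 1 out of 4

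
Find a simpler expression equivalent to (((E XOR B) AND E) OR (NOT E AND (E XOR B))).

By distribution ((E AND v) OR (E AND NOT v) = E):
= (E XOR B)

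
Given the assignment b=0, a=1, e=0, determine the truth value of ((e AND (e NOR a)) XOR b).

Substituting: ((0 AND (0 NOR 1)) XOR 0)
= 0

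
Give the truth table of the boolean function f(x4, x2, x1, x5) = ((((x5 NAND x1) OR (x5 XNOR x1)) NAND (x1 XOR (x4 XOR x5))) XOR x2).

x4 | x2 | x1 | x5 | Output
--------------------------
0 | 0 | 0 | 0 | 1
0 | 0 | 0 | 1 | 0
0 | 0 | 1 | 0 | 0
0 | 0 | 1 | 1 | 1
0 | 1 | 0 | 0 | 0
0 | 1 | 0 | 1 | 1
0 | 1 | 1 | 0 | 1
0 | 1 | 1 | 1 | 0
1 | 0 | 0 | 0 | 0
1 | 0 | 0 | 1 | 1
1 | 0 | 1 | 0 | 1
1 | 0 | 1 | 1 | 0
1 | 1 | 0 | 0 | 1
1 | 1 | 0 | 1 | 0
1 | 1 | 1 | 0 | 0
1 | 1 | 1 | 1 | 1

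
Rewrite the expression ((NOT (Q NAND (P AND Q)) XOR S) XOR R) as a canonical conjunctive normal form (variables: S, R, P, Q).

(S OR R OR P OR Q) AND (S OR R OR P OR NOT Q) AND (S OR R OR NOT P OR Q) AND (S OR NOT R OR NOT P OR NOT Q) AND (NOT S OR R OR NOT P OR NOT Q) AND (NOT S OR NOT R OR P OR Q) AND (NOT S OR NOT R OR P OR NOT Q) AND (NOT S OR NOT R OR NOT P OR Q)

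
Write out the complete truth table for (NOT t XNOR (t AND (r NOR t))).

r | t | Output
--------------
0 | 0 | 0
0 | 1 | 1
1 | 0 | 0
1 | 1 | 1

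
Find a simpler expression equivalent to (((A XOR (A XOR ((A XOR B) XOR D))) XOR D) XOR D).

By XOR self-cancellation ((E XOR v) XOR v = E) then XOR self-cancellation ((E XOR v) XOR v = E):
= ((A XOR B) XOR D)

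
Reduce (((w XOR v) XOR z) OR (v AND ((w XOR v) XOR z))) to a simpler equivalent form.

By absorption (E OR (E AND v) = E):
= ((w XOR v) XOR z)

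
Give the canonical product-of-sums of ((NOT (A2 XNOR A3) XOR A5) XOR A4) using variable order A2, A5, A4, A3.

ΠM(0, 3, 5, 6, 9, 10, 12, 15) = (A2 OR A5 OR A4 OR A3) AND (A2 OR A5 OR NOT A4 OR NOT A3) AND (A2 OR NOT A5 OR A4 OR NOT A3) AND (A2 OR NOT A5 OR NOT A4 OR A3) AND (NOT A2 OR A5 OR A4 OR NOT A3) AND (NOT A2 OR A5 OR NOT A4 OR A3) AND (NOT A2 OR NOT A5 OR A4 OR A3) AND (NOT A2 OR NOT A5 OR NOT A4 OR NOT A3)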